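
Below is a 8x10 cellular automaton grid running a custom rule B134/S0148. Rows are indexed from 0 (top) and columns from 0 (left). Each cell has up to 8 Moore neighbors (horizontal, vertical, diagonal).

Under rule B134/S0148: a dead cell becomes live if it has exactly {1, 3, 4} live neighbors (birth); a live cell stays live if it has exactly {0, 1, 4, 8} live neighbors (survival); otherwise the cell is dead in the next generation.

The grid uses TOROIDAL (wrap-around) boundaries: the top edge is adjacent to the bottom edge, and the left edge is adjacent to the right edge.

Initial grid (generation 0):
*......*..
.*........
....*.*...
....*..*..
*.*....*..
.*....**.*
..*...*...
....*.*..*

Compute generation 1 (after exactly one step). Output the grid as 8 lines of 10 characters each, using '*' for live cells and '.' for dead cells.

Simulating step by step:
Generation 0 (given above): 19 live cells
Generation 1: 44 live cells
(generation 1 grid is the final answer)

Answer: ..***..*..
.****...**
***.***.*.
*.*****..*
.**.*.*.*.
*.*.....**
*.*.**.**.
..*.**.*.*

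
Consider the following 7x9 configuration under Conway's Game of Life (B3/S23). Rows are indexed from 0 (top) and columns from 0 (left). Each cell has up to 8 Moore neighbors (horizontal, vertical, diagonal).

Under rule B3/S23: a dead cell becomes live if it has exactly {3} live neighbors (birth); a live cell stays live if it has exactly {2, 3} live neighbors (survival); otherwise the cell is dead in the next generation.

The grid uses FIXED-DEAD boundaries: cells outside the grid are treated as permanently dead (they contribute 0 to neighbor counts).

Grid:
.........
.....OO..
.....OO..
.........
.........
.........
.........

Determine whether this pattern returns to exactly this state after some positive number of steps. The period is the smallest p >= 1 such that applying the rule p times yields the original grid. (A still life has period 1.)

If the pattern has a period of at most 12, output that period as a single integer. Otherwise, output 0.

Answer: 1

Derivation:
Simulating and comparing each generation to the original:
Gen 0 (original, given above): 4 live cells
Gen 1: 4 live cells, MATCHES original -> period = 1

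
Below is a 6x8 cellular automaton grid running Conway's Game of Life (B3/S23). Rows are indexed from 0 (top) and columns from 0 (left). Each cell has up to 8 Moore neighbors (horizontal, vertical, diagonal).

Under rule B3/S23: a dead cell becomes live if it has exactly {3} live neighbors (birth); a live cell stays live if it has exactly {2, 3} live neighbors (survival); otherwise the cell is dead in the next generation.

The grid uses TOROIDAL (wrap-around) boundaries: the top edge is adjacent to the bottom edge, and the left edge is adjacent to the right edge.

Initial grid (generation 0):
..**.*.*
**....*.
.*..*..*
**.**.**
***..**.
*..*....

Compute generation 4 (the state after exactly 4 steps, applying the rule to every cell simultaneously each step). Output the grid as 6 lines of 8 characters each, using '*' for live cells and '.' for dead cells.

Simulating step by step:
Generation 0 (given above): 23 live cells
Generation 1: 19 live cells
..***.**
.*.****.
...**...
...**...
.....**.
*..*.*..
Generation 2: 11 live cells
**.....*
......**
........
...*....
...*.**.
..**....
Generation 3: 16 live cells
***...**
......**
........
....*...
...*....
*****.**
Generation 4: 9 live cells
(generation 4 grid is the final answer)

Answer: ........
.*....*.
........
........
**...*.*
....***.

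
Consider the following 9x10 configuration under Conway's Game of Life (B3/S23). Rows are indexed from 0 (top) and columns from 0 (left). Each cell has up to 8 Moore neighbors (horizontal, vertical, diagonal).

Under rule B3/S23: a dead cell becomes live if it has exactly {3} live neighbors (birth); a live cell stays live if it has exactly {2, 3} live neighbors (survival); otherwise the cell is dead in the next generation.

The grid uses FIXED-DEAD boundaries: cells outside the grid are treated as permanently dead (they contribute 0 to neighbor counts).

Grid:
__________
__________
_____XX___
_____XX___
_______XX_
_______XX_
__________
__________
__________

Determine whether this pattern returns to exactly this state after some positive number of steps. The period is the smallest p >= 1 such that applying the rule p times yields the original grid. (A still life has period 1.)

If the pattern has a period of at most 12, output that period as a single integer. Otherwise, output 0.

Simulating and comparing each generation to the original:
Gen 0 (original, given above): 8 live cells
Gen 1: 6 live cells, differs from original
Gen 2: 8 live cells, MATCHES original -> period = 2

Answer: 2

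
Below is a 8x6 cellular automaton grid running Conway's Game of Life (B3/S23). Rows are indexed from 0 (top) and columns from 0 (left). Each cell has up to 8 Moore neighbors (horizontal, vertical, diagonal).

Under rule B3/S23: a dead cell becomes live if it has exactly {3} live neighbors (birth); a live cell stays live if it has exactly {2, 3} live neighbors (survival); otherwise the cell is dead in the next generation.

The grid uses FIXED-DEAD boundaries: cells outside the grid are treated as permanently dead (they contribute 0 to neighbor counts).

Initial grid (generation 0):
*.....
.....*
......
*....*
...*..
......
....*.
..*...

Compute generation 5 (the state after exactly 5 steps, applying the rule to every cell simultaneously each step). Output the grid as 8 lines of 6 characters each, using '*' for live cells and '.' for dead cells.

Simulating step by step:
Generation 0 (given above): 7 live cells
Generation 1: 0 live cells
......
......
......
......
......
......
......
......
Generation 2: 0 live cells
......
......
......
......
......
......
......
......
Generation 3: 0 live cells
......
......
......
......
......
......
......
......
Generation 4: 0 live cells
......
......
......
......
......
......
......
......
Generation 5: 0 live cells
(generation 5 grid is the final answer)

Answer: ......
......
......
......
......
......
......
......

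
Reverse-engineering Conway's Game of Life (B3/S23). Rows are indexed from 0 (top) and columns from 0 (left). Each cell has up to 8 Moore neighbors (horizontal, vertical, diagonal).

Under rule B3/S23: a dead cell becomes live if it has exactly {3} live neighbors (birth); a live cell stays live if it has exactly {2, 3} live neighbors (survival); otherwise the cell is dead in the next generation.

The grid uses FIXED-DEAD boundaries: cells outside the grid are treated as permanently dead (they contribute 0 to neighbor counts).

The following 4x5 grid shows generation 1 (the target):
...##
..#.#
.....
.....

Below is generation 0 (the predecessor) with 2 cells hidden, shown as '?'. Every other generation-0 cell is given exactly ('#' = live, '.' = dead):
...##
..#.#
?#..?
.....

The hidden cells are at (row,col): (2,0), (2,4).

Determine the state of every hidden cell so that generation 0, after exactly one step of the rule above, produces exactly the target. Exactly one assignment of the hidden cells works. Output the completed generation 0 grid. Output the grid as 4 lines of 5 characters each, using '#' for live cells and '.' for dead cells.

Hidden generation-0 cells (in order): (2,0), (2,4).
A hidden cell only influences target cells in its own 3x3 neighborhood. Try each of the 2^2 = 4 assignments, step the completed generation 0 forward once under B3/S23, and compare with the target:
  (2,0)=. (2,4)=. -> step reproduces the target at every cell -> ACCEPT
  (2,0)=. (2,4)=# -> step gives (2,3)='#' but target has '.' -> reject
  (2,0)=# (2,4)=. -> step gives (1,1)='#' but target has '.' -> reject
  (2,0)=# (2,4)=# -> step gives (1,1)='#' but target has '.' -> reject
Unique solution: (2,0)=dead, (2,4)=dead.
Check: live-neighbor counts of every cell in the completed generation 0:
01232
12242
11221
11100
Applying B3/S23 to generation 0 with these counts gives:
...##
..#.#
.....
.....
which matches the target exactly.

Answer: ...##
..#.#
.#...
.....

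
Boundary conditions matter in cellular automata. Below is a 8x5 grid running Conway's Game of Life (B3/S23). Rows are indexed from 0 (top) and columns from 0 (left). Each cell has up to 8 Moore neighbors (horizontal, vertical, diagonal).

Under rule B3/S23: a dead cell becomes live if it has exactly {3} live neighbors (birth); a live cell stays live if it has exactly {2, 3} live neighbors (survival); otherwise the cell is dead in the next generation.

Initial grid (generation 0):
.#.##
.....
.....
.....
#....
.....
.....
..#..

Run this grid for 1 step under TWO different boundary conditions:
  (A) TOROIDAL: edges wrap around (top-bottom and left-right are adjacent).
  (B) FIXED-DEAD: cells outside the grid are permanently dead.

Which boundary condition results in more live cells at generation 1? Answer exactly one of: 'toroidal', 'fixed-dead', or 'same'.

Under TOROIDAL boundary, generation 1:
..##.
.....
.....
.....
.....
.....
.....
..##.
Population = 4

Under FIXED-DEAD boundary, generation 1:
.....
.....
.....
.....
.....
.....
.....
.....
Population = 0

Comparison: toroidal=4, fixed-dead=0 -> toroidal

Answer: toroidal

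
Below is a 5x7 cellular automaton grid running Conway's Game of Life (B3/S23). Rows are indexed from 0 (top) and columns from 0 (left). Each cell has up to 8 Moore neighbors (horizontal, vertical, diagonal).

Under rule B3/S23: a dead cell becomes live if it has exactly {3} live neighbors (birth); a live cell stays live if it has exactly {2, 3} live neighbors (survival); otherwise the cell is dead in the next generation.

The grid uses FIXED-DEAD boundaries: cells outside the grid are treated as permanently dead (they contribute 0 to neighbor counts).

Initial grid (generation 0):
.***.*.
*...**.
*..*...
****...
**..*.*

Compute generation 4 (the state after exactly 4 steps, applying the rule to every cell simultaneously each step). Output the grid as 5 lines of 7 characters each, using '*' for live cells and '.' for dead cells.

Answer: .*.**..
.*.**..
..**...
...*...
...*...

Derivation:
Simulating step by step:
Generation 0 (given above): 17 live cells
Generation 1: 12 live cells
.***.*.
*....*.
*..*...
...**..
*..*...
Generation 2: 11 live cells
.**.*..
*..*...
...*...
..***..
...**..
Generation 3: 9 live cells
.***...
.*.**..
.......
..*....
..*.*..
Generation 4: 10 live cells
(generation 4 grid is the final answer)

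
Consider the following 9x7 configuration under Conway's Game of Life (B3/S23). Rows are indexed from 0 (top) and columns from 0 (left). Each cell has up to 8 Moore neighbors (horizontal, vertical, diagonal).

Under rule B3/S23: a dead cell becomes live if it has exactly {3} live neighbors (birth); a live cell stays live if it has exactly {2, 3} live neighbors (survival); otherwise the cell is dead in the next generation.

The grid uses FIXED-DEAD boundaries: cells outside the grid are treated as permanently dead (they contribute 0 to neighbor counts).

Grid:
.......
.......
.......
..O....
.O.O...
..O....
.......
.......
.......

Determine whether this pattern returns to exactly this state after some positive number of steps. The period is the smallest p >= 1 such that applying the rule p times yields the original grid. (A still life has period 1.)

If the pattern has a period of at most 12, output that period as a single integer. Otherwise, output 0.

Simulating and comparing each generation to the original:
Gen 0 (original, given above): 4 live cells
Gen 1: 4 live cells, MATCHES original -> period = 1

Answer: 1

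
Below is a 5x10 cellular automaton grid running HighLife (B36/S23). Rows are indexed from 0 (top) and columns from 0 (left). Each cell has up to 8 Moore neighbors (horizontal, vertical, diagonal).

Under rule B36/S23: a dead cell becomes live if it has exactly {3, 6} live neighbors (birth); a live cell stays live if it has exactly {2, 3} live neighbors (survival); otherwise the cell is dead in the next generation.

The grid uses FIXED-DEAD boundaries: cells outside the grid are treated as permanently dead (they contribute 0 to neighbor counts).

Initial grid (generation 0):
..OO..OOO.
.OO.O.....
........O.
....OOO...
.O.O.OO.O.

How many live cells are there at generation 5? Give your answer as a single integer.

Simulating step by step:
Generation 0 (given above): 17 live cells
Generation 1: 13 live cells
.OOO...O..
.OO.....O.
...OO.....
....O.O...
......OO..
Generation 2: 15 live cells
.O.O......
.O..O.....
..OOOO....
...OO.OO..
.....OOO..
Generation 3: 11 live cells
..O.......
.O...O....
..O...O...
..O..O.O..
....OO.O..
Generation 4: 12 live cells
..........
.OO.......
.OO..OO...
...OOO.O..
....OO....
Generation 5: 10 live cells
..........
.OO.......
.O...OO...
..OO......
...O.OO...
Population at generation 5: 10

Answer: 10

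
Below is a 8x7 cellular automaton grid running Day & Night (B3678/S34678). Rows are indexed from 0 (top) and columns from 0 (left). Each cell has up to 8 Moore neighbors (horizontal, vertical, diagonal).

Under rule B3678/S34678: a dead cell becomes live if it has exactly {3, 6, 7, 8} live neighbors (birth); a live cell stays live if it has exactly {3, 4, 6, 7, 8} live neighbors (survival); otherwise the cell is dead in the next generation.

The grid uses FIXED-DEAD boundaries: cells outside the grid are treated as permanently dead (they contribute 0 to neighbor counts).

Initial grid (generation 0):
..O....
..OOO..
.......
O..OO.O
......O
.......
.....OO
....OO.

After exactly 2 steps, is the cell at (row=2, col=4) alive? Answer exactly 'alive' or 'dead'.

Answer: alive

Derivation:
Simulating step by step:
Generation 0 (given above): 13 live cells
Generation 1: 11 live cells
.......
...O...
..O..O.
.....O.
.....O.
.....OO
....OO.
.....OO
Generation 2: 10 live cells
.......
.......
....O..
....O.O
....OO.
.....OO
....O..
....OO.

Cell (2,4) at generation 2: 1 -> alive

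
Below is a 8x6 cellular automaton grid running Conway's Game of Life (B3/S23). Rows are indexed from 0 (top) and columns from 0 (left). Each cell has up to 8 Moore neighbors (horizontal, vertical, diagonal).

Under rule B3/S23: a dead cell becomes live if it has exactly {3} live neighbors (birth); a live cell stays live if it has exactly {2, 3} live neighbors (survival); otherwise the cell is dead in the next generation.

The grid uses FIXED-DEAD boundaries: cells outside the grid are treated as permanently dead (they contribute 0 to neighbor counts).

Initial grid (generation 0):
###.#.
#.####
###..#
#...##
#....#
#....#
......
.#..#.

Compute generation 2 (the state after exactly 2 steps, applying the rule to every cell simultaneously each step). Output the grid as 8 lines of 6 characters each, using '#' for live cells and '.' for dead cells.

Answer: ....##
...###
.#..##
#...##
##..##
......
......
......

Derivation:
Simulating step by step:
Generation 0 (given above): 22 live cells
Generation 1: 13 live cells
#.#.##
.....#
#.#...
#...##
##...#
......
......
......
Generation 2: 15 live cells
(generation 2 grid is the final answer)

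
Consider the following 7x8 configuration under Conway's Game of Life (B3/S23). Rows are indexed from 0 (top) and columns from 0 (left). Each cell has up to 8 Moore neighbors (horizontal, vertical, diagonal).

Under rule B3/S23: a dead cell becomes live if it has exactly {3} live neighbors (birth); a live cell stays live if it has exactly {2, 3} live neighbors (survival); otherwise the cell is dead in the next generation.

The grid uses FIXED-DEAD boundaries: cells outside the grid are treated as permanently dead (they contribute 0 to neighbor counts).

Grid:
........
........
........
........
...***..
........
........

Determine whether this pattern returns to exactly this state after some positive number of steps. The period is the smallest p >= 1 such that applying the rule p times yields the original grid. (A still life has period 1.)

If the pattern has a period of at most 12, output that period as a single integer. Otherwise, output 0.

Answer: 2

Derivation:
Simulating and comparing each generation to the original:
Gen 0 (original, given above): 3 live cells
Gen 1: 3 live cells, differs from original
Gen 2: 3 live cells, MATCHES original -> period = 2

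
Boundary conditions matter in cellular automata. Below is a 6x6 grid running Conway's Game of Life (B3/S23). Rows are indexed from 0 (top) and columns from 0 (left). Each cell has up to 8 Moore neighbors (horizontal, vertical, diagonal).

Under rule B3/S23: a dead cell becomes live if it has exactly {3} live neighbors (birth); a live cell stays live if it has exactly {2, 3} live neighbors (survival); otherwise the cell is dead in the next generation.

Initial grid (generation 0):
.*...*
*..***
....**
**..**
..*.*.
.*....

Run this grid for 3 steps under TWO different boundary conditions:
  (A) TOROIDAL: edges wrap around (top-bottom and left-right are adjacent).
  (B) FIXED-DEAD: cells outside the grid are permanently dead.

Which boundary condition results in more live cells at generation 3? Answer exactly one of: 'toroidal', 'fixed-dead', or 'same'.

Answer: toroidal

Derivation:
Under TOROIDAL boundary, generation 3:
.*..*.
*.....
.....*
...***
.***..
*..*.*
Population = 13

Under FIXED-DEAD boundary, generation 3:
......
.*....
.***..
*...*.
.....*
....*.
Population = 8

Comparison: toroidal=13, fixed-dead=8 -> toroidal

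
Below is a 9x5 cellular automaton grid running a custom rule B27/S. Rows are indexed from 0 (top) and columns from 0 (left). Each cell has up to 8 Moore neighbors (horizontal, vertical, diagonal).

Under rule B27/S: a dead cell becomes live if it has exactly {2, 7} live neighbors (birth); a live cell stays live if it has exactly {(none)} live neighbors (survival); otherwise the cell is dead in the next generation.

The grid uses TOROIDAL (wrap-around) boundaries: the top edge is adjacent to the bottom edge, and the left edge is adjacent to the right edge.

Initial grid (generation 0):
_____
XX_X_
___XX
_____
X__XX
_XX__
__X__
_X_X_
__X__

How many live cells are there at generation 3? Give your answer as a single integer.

Simulating step by step:
Generation 0 (given above): 14 live cells
Generation 1: 8 live cells
X__XX
_____
_X___
__X__
_____
_____
X____
_____
_X_X_
Generation 2: 10 live cells
_X___
_XXX_
__X__
_X___
_____
_____
_____
XXX_X
_____
Generation 3: 11 live cells
X__X_
X____
X____
__X__
_____
_____
__XXX
___X_
___XX
Population at generation 3: 11

Answer: 11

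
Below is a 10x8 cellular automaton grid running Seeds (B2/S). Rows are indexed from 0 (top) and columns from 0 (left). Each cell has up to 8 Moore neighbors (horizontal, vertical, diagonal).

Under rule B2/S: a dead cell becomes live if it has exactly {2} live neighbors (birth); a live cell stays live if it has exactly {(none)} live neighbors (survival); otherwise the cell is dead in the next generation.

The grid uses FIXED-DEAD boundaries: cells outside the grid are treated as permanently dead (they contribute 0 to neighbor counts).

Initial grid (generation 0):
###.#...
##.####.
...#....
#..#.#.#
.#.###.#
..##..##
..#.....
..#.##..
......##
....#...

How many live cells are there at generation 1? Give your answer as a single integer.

Simulating step by step:
Generation 0 (given above): 31 live cells
Generation 1: 10 live cells
......#.
........
.......#
.#......
#.......
........
.......#
.#.....#
........
.....###
Population at generation 1: 10

Answer: 10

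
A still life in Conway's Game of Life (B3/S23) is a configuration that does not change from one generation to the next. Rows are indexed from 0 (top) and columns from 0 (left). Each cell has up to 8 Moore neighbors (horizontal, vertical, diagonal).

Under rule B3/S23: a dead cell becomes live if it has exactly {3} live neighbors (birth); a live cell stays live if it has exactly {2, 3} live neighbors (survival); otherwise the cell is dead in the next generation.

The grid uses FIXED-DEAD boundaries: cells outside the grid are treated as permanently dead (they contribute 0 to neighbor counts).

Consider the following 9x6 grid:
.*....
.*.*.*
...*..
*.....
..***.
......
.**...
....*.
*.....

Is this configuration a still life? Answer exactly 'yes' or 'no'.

Answer: no

Derivation:
Compute generation 1 and compare to generation 0 (given above):
Generation 1:
..*...
....*.
..*.*.
..*.*.
...*..
.*....
......
.*....
......
Cell (0,1) differs: gen0=1 vs gen1=0 -> NOT a still life.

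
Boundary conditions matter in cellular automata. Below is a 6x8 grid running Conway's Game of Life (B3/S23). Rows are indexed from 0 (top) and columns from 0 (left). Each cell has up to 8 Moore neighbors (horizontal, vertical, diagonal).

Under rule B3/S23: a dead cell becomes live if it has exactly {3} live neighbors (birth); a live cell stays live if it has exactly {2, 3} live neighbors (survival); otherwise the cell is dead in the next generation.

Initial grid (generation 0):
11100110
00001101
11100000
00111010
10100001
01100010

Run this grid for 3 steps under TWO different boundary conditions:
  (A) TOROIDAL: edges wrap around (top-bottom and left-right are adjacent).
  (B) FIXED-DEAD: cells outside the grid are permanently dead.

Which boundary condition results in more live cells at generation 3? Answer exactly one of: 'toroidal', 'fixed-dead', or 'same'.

Answer: toroidal

Derivation:
Under TOROIDAL boundary, generation 3:
10110000
00000100
11110001
01100000
11111110
11111011
Population = 25

Under FIXED-DEAD boundary, generation 3:
00100000
01000100
11010110
11010100
00000111
00000000
Population = 15

Comparison: toroidal=25, fixed-dead=15 -> toroidal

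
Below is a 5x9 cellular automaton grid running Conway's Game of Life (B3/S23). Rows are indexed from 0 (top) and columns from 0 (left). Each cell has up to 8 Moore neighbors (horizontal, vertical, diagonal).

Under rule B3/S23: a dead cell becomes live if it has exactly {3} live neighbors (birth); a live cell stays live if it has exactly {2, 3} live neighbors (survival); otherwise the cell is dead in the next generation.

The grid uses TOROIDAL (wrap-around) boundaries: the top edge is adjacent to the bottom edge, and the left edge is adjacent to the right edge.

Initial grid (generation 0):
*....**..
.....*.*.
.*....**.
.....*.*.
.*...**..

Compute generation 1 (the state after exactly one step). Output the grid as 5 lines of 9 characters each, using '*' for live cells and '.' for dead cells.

Answer: ....*..*.
.....*.**
.....*.**
.....*.*.
....*..*.

Derivation:
Simulating step by step:
Generation 0 (given above): 13 live cells
Generation 1: 12 live cells
(generation 1 grid is the final answer)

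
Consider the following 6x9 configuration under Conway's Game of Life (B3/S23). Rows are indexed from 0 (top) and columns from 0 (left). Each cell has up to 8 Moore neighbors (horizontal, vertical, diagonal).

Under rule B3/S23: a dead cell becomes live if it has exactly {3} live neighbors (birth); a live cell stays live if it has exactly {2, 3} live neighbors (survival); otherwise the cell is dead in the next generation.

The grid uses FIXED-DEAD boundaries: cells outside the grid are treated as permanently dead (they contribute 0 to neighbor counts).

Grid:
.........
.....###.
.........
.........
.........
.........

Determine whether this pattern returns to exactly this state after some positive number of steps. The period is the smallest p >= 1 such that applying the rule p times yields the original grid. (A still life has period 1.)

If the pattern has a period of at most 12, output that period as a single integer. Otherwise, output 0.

Answer: 2

Derivation:
Simulating and comparing each generation to the original:
Gen 0 (original, given above): 3 live cells
Gen 1: 3 live cells, differs from original
Gen 2: 3 live cells, MATCHES original -> period = 2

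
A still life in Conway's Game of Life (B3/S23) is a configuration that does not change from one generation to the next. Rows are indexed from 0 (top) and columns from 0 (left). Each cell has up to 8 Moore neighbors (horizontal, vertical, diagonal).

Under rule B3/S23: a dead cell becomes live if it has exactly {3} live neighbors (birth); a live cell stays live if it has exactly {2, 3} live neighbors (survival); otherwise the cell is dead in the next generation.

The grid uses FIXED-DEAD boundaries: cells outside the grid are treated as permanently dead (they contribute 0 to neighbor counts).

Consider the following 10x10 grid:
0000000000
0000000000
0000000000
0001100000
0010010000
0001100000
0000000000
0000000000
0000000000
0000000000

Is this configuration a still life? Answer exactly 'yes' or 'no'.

Compute generation 1 and compare to generation 0 (given above):
Generation 1:
0000000000
0000000000
0000000000
0001100000
0010010000
0001100000
0000000000
0000000000
0000000000
0000000000
The grids are IDENTICAL -> still life.

Answer: yes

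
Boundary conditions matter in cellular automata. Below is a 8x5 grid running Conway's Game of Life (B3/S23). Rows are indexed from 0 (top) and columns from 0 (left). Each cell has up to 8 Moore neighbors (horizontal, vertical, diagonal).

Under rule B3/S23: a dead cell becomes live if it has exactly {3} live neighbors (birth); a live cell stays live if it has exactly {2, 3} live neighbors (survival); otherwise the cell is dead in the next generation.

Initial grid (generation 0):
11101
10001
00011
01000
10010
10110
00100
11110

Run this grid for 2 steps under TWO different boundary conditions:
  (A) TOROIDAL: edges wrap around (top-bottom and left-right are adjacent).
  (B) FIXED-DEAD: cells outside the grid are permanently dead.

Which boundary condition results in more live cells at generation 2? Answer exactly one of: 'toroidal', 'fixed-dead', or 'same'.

Under TOROIDAL boundary, generation 2:
00000
00010
01001
11100
00000
01110
00000
00000
Population = 9

Under FIXED-DEAD boundary, generation 2:
11110
10101
01000
00100
01000
01110
00000
01100
Population = 15

Comparison: toroidal=9, fixed-dead=15 -> fixed-dead

Answer: fixed-dead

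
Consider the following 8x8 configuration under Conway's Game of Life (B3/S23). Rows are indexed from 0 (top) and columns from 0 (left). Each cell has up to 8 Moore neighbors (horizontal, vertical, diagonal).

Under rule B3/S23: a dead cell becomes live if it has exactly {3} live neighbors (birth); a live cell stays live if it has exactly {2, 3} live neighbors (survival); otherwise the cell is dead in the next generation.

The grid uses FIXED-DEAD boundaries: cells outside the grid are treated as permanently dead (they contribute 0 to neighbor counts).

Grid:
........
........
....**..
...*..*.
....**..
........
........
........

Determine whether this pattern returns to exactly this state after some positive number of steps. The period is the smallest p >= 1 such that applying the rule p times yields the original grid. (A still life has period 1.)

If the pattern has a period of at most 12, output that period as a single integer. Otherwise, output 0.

Simulating and comparing each generation to the original:
Gen 0 (original, given above): 6 live cells
Gen 1: 6 live cells, MATCHES original -> period = 1

Answer: 1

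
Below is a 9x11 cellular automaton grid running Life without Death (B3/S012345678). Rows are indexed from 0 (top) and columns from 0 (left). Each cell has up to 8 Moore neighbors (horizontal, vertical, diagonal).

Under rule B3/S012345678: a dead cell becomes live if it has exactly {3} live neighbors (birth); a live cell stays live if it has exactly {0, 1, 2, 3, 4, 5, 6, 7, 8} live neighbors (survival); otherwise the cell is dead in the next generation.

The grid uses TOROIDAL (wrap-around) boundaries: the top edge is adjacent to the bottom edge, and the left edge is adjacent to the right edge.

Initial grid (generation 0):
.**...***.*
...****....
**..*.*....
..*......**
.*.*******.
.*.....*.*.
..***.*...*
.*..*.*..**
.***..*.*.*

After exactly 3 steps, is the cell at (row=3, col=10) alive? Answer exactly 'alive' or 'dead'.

Simulating step by step:
Generation 0 (given above): 44 live cells
Generation 1: 52 live cells
.**...***.*
...****....
***.*.*...*
..*......**
**.*******.
**.....*.**
.****.***.*
.*..*.*..**
.***..*.*.*
Generation 2: 55 live cells
.**...***.*
...****..**
***.*.*..**
..*......**
**.*******.
**.....*.**
.****.***.*
.*..*.*..**
.***..*.*.*
Generation 3: 56 live cells
.**...***.*
...****..**
***.*.*.***
..*......**
**.*******.
**.....*.**
.****.***.*
.*..*.*..**
.***..*.*.*

Cell (3,10) at generation 3: 1 -> alive

Answer: alive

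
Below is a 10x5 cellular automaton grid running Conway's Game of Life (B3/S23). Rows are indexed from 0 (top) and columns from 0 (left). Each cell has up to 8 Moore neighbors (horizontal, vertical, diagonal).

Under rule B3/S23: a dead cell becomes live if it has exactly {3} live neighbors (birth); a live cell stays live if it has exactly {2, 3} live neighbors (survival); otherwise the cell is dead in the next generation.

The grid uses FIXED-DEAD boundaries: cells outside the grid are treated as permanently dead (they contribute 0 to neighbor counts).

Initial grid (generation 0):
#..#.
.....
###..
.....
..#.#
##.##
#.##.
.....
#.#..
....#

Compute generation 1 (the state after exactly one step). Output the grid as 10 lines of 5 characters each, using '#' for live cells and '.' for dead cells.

Answer: .....
#.#..
.#...
..##.
.##.#
#...#
#.###
..##.
.....
.....

Derivation:
Simulating step by step:
Generation 0 (given above): 17 live cells
Generation 1: 16 live cells
(generation 1 grid is the final answer)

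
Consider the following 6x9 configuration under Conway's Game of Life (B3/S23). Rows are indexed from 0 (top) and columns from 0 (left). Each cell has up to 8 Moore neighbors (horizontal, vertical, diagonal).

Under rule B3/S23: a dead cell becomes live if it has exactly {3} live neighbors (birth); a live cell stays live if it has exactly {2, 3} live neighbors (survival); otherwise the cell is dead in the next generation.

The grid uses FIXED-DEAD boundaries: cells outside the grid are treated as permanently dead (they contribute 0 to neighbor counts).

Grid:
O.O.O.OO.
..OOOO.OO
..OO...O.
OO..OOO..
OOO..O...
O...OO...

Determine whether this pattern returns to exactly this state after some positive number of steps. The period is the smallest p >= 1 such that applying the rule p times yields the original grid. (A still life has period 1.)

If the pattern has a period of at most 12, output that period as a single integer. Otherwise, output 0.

Simulating and comparing each generation to the original:
Gen 0 (original, given above): 26 live cells
Gen 1: 19 live cells, differs from original
Gen 2: 18 live cells, differs from original
Gen 3: 16 live cells, differs from original
Gen 4: 17 live cells, differs from original
Gen 5: 14 live cells, differs from original
Gen 6: 12 live cells, differs from original
Gen 7: 14 live cells, differs from original
Gen 8: 15 live cells, differs from original
Gen 9: 21 live cells, differs from original
Gen 10: 18 live cells, differs from original
Gen 11: 13 live cells, differs from original
Gen 12: 11 live cells, differs from original
No period found within 12 steps.

Answer: 0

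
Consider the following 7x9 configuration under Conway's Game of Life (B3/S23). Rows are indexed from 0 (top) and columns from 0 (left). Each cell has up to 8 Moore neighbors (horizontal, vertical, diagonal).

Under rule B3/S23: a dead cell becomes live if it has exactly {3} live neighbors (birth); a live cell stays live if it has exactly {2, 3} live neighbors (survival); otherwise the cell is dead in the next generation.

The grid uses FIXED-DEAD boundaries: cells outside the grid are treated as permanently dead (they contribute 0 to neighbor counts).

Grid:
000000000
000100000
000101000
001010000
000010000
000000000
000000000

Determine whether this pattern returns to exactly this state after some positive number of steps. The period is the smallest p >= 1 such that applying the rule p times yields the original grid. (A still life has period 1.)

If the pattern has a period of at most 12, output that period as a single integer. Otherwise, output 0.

Answer: 2

Derivation:
Simulating and comparing each generation to the original:
Gen 0 (original, given above): 6 live cells
Gen 1: 6 live cells, differs from original
Gen 2: 6 live cells, MATCHES original -> period = 2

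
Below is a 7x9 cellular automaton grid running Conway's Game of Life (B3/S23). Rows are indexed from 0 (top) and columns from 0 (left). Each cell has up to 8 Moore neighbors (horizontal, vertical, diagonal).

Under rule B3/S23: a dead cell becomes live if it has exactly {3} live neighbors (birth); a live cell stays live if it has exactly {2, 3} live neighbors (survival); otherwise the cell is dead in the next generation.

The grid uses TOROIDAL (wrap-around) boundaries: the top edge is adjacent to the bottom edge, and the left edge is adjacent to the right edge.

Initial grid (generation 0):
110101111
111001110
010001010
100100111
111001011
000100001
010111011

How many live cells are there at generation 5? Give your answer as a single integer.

Simulating step by step:
Generation 0 (given above): 35 live cells
Generation 1: 14 live cells
000100000
000000000
000011000
000011000
011110000
000101000
010101000
Generation 2: 10 live cells
001010000
000010000
000011000
001000000
001000000
010001000
000100000
Generation 3: 12 live cells
000010000
000010000
000111000
000100000
011000000
001000000
001110000
Generation 4: 10 live cells
000011000
000000000
000101000
000100000
011100000
000000000
001010000
Generation 5: 12 live cells
000111000
000001000
000010000
000100000
001100000
010000000
000111000
Population at generation 5: 12

Answer: 12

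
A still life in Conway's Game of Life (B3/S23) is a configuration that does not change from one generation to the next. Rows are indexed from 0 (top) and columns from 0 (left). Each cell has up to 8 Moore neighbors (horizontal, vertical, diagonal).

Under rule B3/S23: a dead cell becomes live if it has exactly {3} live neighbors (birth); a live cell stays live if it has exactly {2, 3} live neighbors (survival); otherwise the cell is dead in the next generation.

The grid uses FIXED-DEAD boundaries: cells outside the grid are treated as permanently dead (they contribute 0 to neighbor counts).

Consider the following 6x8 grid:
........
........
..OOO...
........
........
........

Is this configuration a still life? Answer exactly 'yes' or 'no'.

Answer: no

Derivation:
Compute generation 1 and compare to generation 0 (given above):
Generation 1:
........
...O....
...O....
...O....
........
........
Cell (1,3) differs: gen0=0 vs gen1=1 -> NOT a still life.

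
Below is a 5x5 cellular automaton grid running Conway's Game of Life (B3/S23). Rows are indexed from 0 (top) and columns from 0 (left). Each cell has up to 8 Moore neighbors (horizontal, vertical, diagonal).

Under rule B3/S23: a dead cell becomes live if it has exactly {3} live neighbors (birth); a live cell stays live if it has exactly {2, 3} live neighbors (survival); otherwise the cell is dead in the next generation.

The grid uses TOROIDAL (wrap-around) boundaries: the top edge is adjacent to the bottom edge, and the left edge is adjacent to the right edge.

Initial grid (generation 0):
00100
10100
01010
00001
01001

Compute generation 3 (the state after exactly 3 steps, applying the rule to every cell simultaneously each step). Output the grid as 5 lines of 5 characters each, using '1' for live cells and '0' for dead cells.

Answer: 00000
00000
00000
00000
00000

Derivation:
Simulating step by step:
Generation 0 (given above): 8 live cells
Generation 1: 15 live cells
10110
00110
11111
00111
10010
Generation 2: 2 live cells
00000
00000
10000
00000
10000
Generation 3: 0 live cells
(generation 3 grid is the final answer)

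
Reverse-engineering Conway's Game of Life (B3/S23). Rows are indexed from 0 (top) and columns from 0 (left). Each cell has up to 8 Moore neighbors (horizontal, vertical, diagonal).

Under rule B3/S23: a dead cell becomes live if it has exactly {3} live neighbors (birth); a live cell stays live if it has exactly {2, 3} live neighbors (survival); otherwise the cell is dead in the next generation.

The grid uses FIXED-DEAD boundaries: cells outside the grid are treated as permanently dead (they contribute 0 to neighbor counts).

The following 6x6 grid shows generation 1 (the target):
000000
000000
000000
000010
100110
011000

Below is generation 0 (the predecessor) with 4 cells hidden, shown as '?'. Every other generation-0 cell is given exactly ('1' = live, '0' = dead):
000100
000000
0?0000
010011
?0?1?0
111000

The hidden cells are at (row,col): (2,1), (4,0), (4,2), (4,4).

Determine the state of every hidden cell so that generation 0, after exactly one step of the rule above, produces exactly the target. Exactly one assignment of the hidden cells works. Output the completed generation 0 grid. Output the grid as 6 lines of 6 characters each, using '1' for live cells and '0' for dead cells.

Answer: 000100
000000
000000
010011
000100
111000

Derivation:
Hidden generation-0 cells (in order): (2,1), (4,0), (4,2), (4,4).
A hidden cell only influences target cells in its own 3x3 neighborhood. Try each of the 2^4 = 16 assignments, step the completed generation 0 forward once under B3/S23, and compare with the target:
  (2,1)=0 (4,0)=0 (4,2)=0 (4,4)=0 -> step reproduces the target at every cell -> ACCEPT
  (2,1)=0 (4,0)=0 (4,2)=0 (4,4)=1 -> step gives (3,3)='1' but target has '0' -> reject
  (2,1)=0 (4,0)=0 (4,2)=1 (4,4)=0 -> step gives (3,2)='1' but target has '0' -> reject
  (2,1)=0 (4,0)=0 (4,2)=1 (4,4)=1 -> step gives (3,2)='1' but target has '0' -> reject
  (2,1)=0 (4,0)=1 (4,2)=0 (4,4)=0 -> step gives (5,0)='1' but target has '0' -> reject
  (2,1)=0 (4,0)=1 (4,2)=0 (4,4)=1 -> step gives (3,3)='1' but target has '0' -> reject
  (2,1)=0 (4,0)=1 (4,2)=1 (4,4)=0 -> step gives (3,1)='1' but target has '0' -> reject
  (2,1)=0 (4,0)=1 (4,2)=1 (4,4)=1 -> step gives (3,1)='1' but target has '0' -> reject
  (2,1)=1 (4,0)=0 (4,2)=0 (4,4)=0 -> step gives (3,2)='1' but target has '0' -> reject
  (2,1)=1 (4,0)=0 (4,2)=0 (4,4)=1 -> step gives (3,2)='1' but target has '0' -> reject
  (2,1)=1 (4,0)=0 (4,2)=1 (4,4)=0 -> step gives (3,1)='1' but target has '0' -> reject
  (2,1)=1 (4,0)=0 (4,2)=1 (4,4)=1 -> step gives (3,1)='1' but target has '0' -> reject
  (2,1)=1 (4,0)=1 (4,2)=0 (4,4)=0 -> step gives (3,0)='1' but target has '0' -> reject
  (2,1)=1 (4,0)=1 (4,2)=0 (4,4)=1 -> step gives (3,0)='1' but target has '0' -> reject
  (2,1)=1 (4,0)=1 (4,2)=1 (4,4)=0 -> step gives (3,0)='1' but target has '0' -> reject
  (2,1)=1 (4,0)=1 (4,2)=1 (4,4)=1 -> step gives (3,0)='1' but target has '0' -> reject
Unique solution: (2,1)=dead, (4,0)=dead, (4,2)=dead, (4,4)=dead.
Check: live-neighbor counts of every cell in the completed generation 0:
001010
001110
111122
102221
344232
122210
Applying B3/S23 to generation 0 with these counts gives:
000000
000000
000000
000010
100110
011000
which matches the target exactly.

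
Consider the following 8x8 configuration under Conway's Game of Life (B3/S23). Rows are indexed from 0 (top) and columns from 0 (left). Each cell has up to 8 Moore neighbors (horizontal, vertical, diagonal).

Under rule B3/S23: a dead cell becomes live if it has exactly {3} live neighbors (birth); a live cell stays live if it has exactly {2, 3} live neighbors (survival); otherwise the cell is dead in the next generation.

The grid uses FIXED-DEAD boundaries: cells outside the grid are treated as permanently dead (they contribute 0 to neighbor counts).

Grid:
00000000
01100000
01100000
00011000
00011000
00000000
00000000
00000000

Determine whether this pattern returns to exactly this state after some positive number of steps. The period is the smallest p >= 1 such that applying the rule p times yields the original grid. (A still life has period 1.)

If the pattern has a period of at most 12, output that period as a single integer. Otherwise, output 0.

Simulating and comparing each generation to the original:
Gen 0 (original, given above): 8 live cells
Gen 1: 6 live cells, differs from original
Gen 2: 8 live cells, MATCHES original -> period = 2

Answer: 2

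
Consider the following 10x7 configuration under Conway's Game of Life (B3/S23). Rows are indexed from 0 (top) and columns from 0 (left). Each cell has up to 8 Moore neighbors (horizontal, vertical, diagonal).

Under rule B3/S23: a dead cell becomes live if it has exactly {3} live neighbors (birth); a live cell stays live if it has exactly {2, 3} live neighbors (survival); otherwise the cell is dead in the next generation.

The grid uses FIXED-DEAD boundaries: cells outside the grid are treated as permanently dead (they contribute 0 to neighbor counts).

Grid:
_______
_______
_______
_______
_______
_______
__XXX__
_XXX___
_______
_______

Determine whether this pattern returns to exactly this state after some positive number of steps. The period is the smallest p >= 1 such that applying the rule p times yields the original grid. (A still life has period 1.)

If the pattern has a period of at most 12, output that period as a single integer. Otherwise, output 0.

Answer: 2

Derivation:
Simulating and comparing each generation to the original:
Gen 0 (original, given above): 6 live cells
Gen 1: 6 live cells, differs from original
Gen 2: 6 live cells, MATCHES original -> period = 2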